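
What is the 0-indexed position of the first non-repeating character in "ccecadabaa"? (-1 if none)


Input: ccecadabaa
Character frequencies:
  'a': 4
  'b': 1
  'c': 3
  'd': 1
  'e': 1
Scanning left to right for freq == 1:
  Position 0 ('c'): freq=3, skip
  Position 1 ('c'): freq=3, skip
  Position 2 ('e'): unique! => answer = 2

2


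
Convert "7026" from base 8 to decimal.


Input: "7026" in base 8
Positional expansion:
  Digit '7' (value 7) x 8^3 = 3584
  Digit '0' (value 0) x 8^2 = 0
  Digit '2' (value 2) x 8^1 = 16
  Digit '6' (value 6) x 8^0 = 6
Sum = 3606

3606


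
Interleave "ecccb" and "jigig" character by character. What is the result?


Interleaving "ecccb" and "jigig":
  Position 0: 'e' from first, 'j' from second => "ej"
  Position 1: 'c' from first, 'i' from second => "ci"
  Position 2: 'c' from first, 'g' from second => "cg"
  Position 3: 'c' from first, 'i' from second => "ci"
  Position 4: 'b' from first, 'g' from second => "bg"
Result: ejcicgcibg

ejcicgcibg


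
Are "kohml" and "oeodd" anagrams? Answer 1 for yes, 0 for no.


Strings: "kohml", "oeodd"
Sorted first:  hklmo
Sorted second: ddeoo
Differ at position 0: 'h' vs 'd' => not anagrams

0


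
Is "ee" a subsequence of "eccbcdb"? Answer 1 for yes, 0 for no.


Check if "ee" is a subsequence of "eccbcdb"
Greedy scan:
  Position 0 ('e'): matches sub[0] = 'e'
  Position 1 ('c'): no match needed
  Position 2 ('c'): no match needed
  Position 3 ('b'): no match needed
  Position 4 ('c'): no match needed
  Position 5 ('d'): no match needed
  Position 6 ('b'): no match needed
Only matched 1/2 characters => not a subsequence

0


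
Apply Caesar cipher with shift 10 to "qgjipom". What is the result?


Caesar cipher: shift "qgjipom" by 10
  'q' (pos 16) + 10 = pos 0 = 'a'
  'g' (pos 6) + 10 = pos 16 = 'q'
  'j' (pos 9) + 10 = pos 19 = 't'
  'i' (pos 8) + 10 = pos 18 = 's'
  'p' (pos 15) + 10 = pos 25 = 'z'
  'o' (pos 14) + 10 = pos 24 = 'y'
  'm' (pos 12) + 10 = pos 22 = 'w'
Result: aqtszyw

aqtszyw


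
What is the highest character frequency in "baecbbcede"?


Input: baecbbcede
Character counts:
  'a': 1
  'b': 3
  'c': 2
  'd': 1
  'e': 3
Maximum frequency: 3

3


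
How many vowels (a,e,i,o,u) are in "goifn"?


Input: goifn
Checking each character:
  'g' at position 0: consonant
  'o' at position 1: vowel (running total: 1)
  'i' at position 2: vowel (running total: 2)
  'f' at position 3: consonant
  'n' at position 4: consonant
Total vowels: 2

2


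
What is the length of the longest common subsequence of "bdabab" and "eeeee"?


LCS of "bdabab" and "eeeee"
DP table:
           e    e    e    e    e
      0    0    0    0    0    0
  b   0    0    0    0    0    0
  d   0    0    0    0    0    0
  a   0    0    0    0    0    0
  b   0    0    0    0    0    0
  a   0    0    0    0    0    0
  b   0    0    0    0    0    0
LCS length = dp[6][5] = 0

0


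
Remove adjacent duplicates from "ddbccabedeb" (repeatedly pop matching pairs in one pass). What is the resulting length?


Input: ddbccabedeb
Stack-based adjacent duplicate removal:
  Read 'd': push. Stack: d
  Read 'd': matches stack top 'd' => pop. Stack: (empty)
  Read 'b': push. Stack: b
  Read 'c': push. Stack: bc
  Read 'c': matches stack top 'c' => pop. Stack: b
  Read 'a': push. Stack: ba
  Read 'b': push. Stack: bab
  Read 'e': push. Stack: babe
  Read 'd': push. Stack: babed
  Read 'e': push. Stack: babede
  Read 'b': push. Stack: babedeb
Final stack: "babedeb" (length 7)

7


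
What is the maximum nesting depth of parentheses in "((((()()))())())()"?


Input: "((((()()))())())()"
Tracking depth:
  Position 0 '(': depth becomes 1
  Position 1 '(': depth becomes 2
  Position 2 '(': depth becomes 3
  Position 3 '(': depth becomes 4
  Position 4 '(': depth becomes 5
  Position 5 ')': depth becomes 4
  Position 6 '(': depth becomes 5
  Position 7 ')': depth becomes 4
  Position 8 ')': depth becomes 3
  Position 9 ')': depth becomes 2
  Position 10 '(': depth becomes 3
  Position 11 ')': depth becomes 2
  Position 12 ')': depth becomes 1
  Position 13 '(': depth becomes 2
  Position 14 ')': depth becomes 1
  Position 15 ')': depth becomes 0
  Position 16 '(': depth becomes 1
  Position 17 ')': depth becomes 0
Maximum depth reached: 5

5


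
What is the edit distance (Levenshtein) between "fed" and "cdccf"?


Computing edit distance: "fed" -> "cdccf"
DP table:
           c    d    c    c    f
      0    1    2    3    4    5
  f   1    1    2    3    4    4
  e   2    2    2    3    4    5
  d   3    3    2    3    4    5
Edit distance = dp[3][5] = 5

5


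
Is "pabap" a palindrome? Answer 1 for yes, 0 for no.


Input: pabap
Reversed: pabap
  Compare pos 0 ('p') with pos 4 ('p'): match
  Compare pos 1 ('a') with pos 3 ('a'): match
Result: palindrome

1


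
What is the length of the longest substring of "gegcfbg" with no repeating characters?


Input: "gegcfbg"
Sliding window (track last position of each char):
  Position 0 ('g'): window [0,0] length 1 -- new best
  Position 1 ('e'): window [0,1] length 2 -- new best
  Position 2 ('g'): repeat (last at 0), move window start to 1
  Position 2 ('g'): window [1,2] length 2
  Position 3 ('c'): window [1,3] length 3 -- new best
  Position 4 ('f'): window [1,4] length 4 -- new best
  Position 5 ('b'): window [1,5] length 5 -- new best
  Position 6 ('g'): repeat (last at 2), move window start to 3
  Position 6 ('g'): window [3,6] length 4
Longest substring with no repeats: "egcfb" with length 5

5


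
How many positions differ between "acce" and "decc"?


Comparing "acce" and "decc" position by position:
  Position 0: 'a' vs 'd' => DIFFER
  Position 1: 'c' vs 'e' => DIFFER
  Position 2: 'c' vs 'c' => same
  Position 3: 'e' vs 'c' => DIFFER
Positions that differ: 3

3


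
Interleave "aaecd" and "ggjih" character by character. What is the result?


Interleaving "aaecd" and "ggjih":
  Position 0: 'a' from first, 'g' from second => "ag"
  Position 1: 'a' from first, 'g' from second => "ag"
  Position 2: 'e' from first, 'j' from second => "ej"
  Position 3: 'c' from first, 'i' from second => "ci"
  Position 4: 'd' from first, 'h' from second => "dh"
Result: agagejcidh

agagejcidh


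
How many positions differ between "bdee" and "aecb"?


Comparing "bdee" and "aecb" position by position:
  Position 0: 'b' vs 'a' => DIFFER
  Position 1: 'd' vs 'e' => DIFFER
  Position 2: 'e' vs 'c' => DIFFER
  Position 3: 'e' vs 'b' => DIFFER
Positions that differ: 4

4


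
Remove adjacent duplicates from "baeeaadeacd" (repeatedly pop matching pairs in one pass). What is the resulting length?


Input: baeeaadeacd
Stack-based adjacent duplicate removal:
  Read 'b': push. Stack: b
  Read 'a': push. Stack: ba
  Read 'e': push. Stack: bae
  Read 'e': matches stack top 'e' => pop. Stack: ba
  Read 'a': matches stack top 'a' => pop. Stack: b
  Read 'a': push. Stack: ba
  Read 'd': push. Stack: bad
  Read 'e': push. Stack: bade
  Read 'a': push. Stack: badea
  Read 'c': push. Stack: badeac
  Read 'd': push. Stack: badeacd
Final stack: "badeacd" (length 7)

7


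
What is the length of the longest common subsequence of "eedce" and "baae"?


LCS of "eedce" and "baae"
DP table:
           b    a    a    e
      0    0    0    0    0
  e   0    0    0    0    1
  e   0    0    0    0    1
  d   0    0    0    0    1
  c   0    0    0    0    1
  e   0    0    0    0    1
LCS length = dp[5][4] = 1

1


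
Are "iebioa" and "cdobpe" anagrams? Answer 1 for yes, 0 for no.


Strings: "iebioa", "cdobpe"
Sorted first:  abeiio
Sorted second: bcdeop
Differ at position 0: 'a' vs 'b' => not anagrams

0


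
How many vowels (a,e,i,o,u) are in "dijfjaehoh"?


Input: dijfjaehoh
Checking each character:
  'd' at position 0: consonant
  'i' at position 1: vowel (running total: 1)
  'j' at position 2: consonant
  'f' at position 3: consonant
  'j' at position 4: consonant
  'a' at position 5: vowel (running total: 2)
  'e' at position 6: vowel (running total: 3)
  'h' at position 7: consonant
  'o' at position 8: vowel (running total: 4)
  'h' at position 9: consonant
Total vowels: 4

4


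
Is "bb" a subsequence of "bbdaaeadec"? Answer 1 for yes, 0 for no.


Check if "bb" is a subsequence of "bbdaaeadec"
Greedy scan:
  Position 0 ('b'): matches sub[0] = 'b'
  Position 1 ('b'): matches sub[1] = 'b'
  Position 2 ('d'): no match needed
  Position 3 ('a'): no match needed
  Position 4 ('a'): no match needed
  Position 5 ('e'): no match needed
  Position 6 ('a'): no match needed
  Position 7 ('d'): no match needed
  Position 8 ('e'): no match needed
  Position 9 ('c'): no match needed
All 2 characters matched => is a subsequence

1


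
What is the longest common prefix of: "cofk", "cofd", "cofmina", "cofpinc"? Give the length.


Words: cofk, cofd, cofmina, cofpinc
  Position 0: all 'c' => match
  Position 1: all 'o' => match
  Position 2: all 'f' => match
  Position 3: ('k', 'd', 'm', 'p') => mismatch, stop
LCP = "cof" (length 3)

3


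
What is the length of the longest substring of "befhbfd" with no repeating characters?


Input: "befhbfd"
Sliding window (track last position of each char):
  Position 0 ('b'): window [0,0] length 1 -- new best
  Position 1 ('e'): window [0,1] length 2 -- new best
  Position 2 ('f'): window [0,2] length 3 -- new best
  Position 3 ('h'): window [0,3] length 4 -- new best
  Position 4 ('b'): repeat (last at 0), move window start to 1
  Position 4 ('b'): window [1,4] length 4
  Position 5 ('f'): repeat (last at 2), move window start to 3
  Position 5 ('f'): window [3,5] length 3
  Position 6 ('d'): window [3,6] length 4
Longest substring with no repeats: "befh" with length 4

4


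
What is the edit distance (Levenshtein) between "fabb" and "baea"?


Computing edit distance: "fabb" -> "baea"
DP table:
           b    a    e    a
      0    1    2    3    4
  f   1    1    2    3    4
  a   2    2    1    2    3
  b   3    2    2    2    3
  b   4    3    3    3    3
Edit distance = dp[4][4] = 3

3


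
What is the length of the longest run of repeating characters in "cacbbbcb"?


Input: "cacbbbcb"
Scanning for longest run:
  Position 1 ('a'): new char, reset run to 1
  Position 2 ('c'): new char, reset run to 1
  Position 3 ('b'): new char, reset run to 1
  Position 4 ('b'): continues run of 'b', length=2
  Position 5 ('b'): continues run of 'b', length=3
  Position 6 ('c'): new char, reset run to 1
  Position 7 ('b'): new char, reset run to 1
Longest run: 'b' with length 3

3


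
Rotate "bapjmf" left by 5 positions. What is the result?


Input: "bapjmf", rotate left by 5
First 5 characters: "bapjm"
Remaining characters: "f"
Concatenate remaining + first: "f" + "bapjm" = "fbapjm"

fbapjm


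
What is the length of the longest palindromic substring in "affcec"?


Input: "affcec"
Checking substrings for palindromes:
  [3:6] "cec" (len 3) => palindrome
  [1:3] "ff" (len 2) => palindrome
Longest palindromic substring: "cec" with length 3

3


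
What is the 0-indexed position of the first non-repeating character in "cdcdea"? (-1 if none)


Input: cdcdea
Character frequencies:
  'a': 1
  'c': 2
  'd': 2
  'e': 1
Scanning left to right for freq == 1:
  Position 0 ('c'): freq=2, skip
  Position 1 ('d'): freq=2, skip
  Position 2 ('c'): freq=2, skip
  Position 3 ('d'): freq=2, skip
  Position 4 ('e'): unique! => answer = 4

4


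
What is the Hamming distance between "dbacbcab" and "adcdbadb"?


Comparing "dbacbcab" and "adcdbadb" position by position:
  Position 0: 'd' vs 'a' => differ
  Position 1: 'b' vs 'd' => differ
  Position 2: 'a' vs 'c' => differ
  Position 3: 'c' vs 'd' => differ
  Position 4: 'b' vs 'b' => same
  Position 5: 'c' vs 'a' => differ
  Position 6: 'a' vs 'd' => differ
  Position 7: 'b' vs 'b' => same
Total differences (Hamming distance): 6

6


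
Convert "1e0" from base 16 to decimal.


Input: "1e0" in base 16
Positional expansion:
  Digit '1' (value 1) x 16^2 = 256
  Digit 'e' (value 14) x 16^1 = 224
  Digit '0' (value 0) x 16^0 = 0
Sum = 480

480


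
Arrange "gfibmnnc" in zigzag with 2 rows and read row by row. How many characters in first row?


Zigzag "gfibmnnc" into 2 rows:
Placing characters:
  'g' => row 0
  'f' => row 1
  'i' => row 0
  'b' => row 1
  'm' => row 0
  'n' => row 1
  'n' => row 0
  'c' => row 1
Rows:
  Row 0: "gimn"
  Row 1: "fbnc"
First row length: 4

4


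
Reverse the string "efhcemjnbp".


Input: efhcemjnbp
Reading characters right to left:
  Position 9: 'p'
  Position 8: 'b'
  Position 7: 'n'
  Position 6: 'j'
  Position 5: 'm'
  Position 4: 'e'
  Position 3: 'c'
  Position 2: 'h'
  Position 1: 'f'
  Position 0: 'e'
Reversed: pbnjmechfe

pbnjmechfe


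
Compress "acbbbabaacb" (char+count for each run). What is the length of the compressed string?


Input: acbbbabaacb
Runs:
  'a' x 1 => "a1"
  'c' x 1 => "c1"
  'b' x 3 => "b3"
  'a' x 1 => "a1"
  'b' x 1 => "b1"
  'a' x 2 => "a2"
  'c' x 1 => "c1"
  'b' x 1 => "b1"
Compressed: "a1c1b3a1b1a2c1b1"
Compressed length: 16

16


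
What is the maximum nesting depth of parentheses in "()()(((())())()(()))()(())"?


Input: "()()(((())())()(()))()(())"
Tracking depth:
  Position 0 '(': depth becomes 1
  Position 1 ')': depth becomes 0
  Position 2 '(': depth becomes 1
  Position 3 ')': depth becomes 0
  Position 4 '(': depth becomes 1
  Position 5 '(': depth becomes 2
  Position 6 '(': depth becomes 3
  Position 7 '(': depth becomes 4
  Position 8 ')': depth becomes 3
  Position 9 ')': depth becomes 2
  Position 10 '(': depth becomes 3
  Position 11 ')': depth becomes 2
  Position 12 ')': depth becomes 1
  Position 13 '(': depth becomes 2
  Position 14 ')': depth becomes 1
  Position 15 '(': depth becomes 2
  Position 16 '(': depth becomes 3
  Position 17 ')': depth becomes 2
  Position 18 ')': depth becomes 1
  Position 19 ')': depth becomes 0
  Position 20 '(': depth becomes 1
  Position 21 ')': depth becomes 0
  Position 22 '(': depth becomes 1
  Position 23 '(': depth becomes 2
  Position 24 ')': depth becomes 1
  Position 25 ')': depth becomes 0
Maximum depth reached: 4

4


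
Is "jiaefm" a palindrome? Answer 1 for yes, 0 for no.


Input: jiaefm
Reversed: mfeaij
  Compare pos 0 ('j') with pos 5 ('m'): MISMATCH
  Compare pos 1 ('i') with pos 4 ('f'): MISMATCH
  Compare pos 2 ('a') with pos 3 ('e'): MISMATCH
Result: not a palindrome

0


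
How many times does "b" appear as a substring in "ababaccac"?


Searching for "b" in "ababaccac"
Scanning each position:
  Position 0: "a" => no
  Position 1: "b" => MATCH
  Position 2: "a" => no
  Position 3: "b" => MATCH
  Position 4: "a" => no
  Position 5: "c" => no
  Position 6: "c" => no
  Position 7: "a" => no
  Position 8: "c" => no
Total occurrences: 2

2


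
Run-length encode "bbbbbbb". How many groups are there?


Input: bbbbbbb
Scanning for consecutive runs:
  Group 1: 'b' x 7 (positions 0-6)
Total groups: 1

1


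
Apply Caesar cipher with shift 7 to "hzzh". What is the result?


Caesar cipher: shift "hzzh" by 7
  'h' (pos 7) + 7 = pos 14 = 'o'
  'z' (pos 25) + 7 = pos 6 = 'g'
  'z' (pos 25) + 7 = pos 6 = 'g'
  'h' (pos 7) + 7 = pos 14 = 'o'
Result: oggo

oggo


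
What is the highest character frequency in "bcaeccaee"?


Input: bcaeccaee
Character counts:
  'a': 2
  'b': 1
  'c': 3
  'e': 3
Maximum frequency: 3

3


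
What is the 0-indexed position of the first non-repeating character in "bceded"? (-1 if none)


Input: bceded
Character frequencies:
  'b': 1
  'c': 1
  'd': 2
  'e': 2
Scanning left to right for freq == 1:
  Position 0 ('b'): unique! => answer = 0

0


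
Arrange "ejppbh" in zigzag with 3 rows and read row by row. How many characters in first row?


Zigzag "ejppbh" into 3 rows:
Placing characters:
  'e' => row 0
  'j' => row 1
  'p' => row 2
  'p' => row 1
  'b' => row 0
  'h' => row 1
Rows:
  Row 0: "eb"
  Row 1: "jph"
  Row 2: "p"
First row length: 2

2


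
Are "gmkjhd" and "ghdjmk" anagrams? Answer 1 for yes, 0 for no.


Strings: "gmkjhd", "ghdjmk"
Sorted first:  dghjkm
Sorted second: dghjkm
Sorted forms match => anagrams

1


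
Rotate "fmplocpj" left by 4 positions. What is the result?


Input: "fmplocpj", rotate left by 4
First 4 characters: "fmpl"
Remaining characters: "ocpj"
Concatenate remaining + first: "ocpj" + "fmpl" = "ocpjfmpl"

ocpjfmpl


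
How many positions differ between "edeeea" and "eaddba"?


Comparing "edeeea" and "eaddba" position by position:
  Position 0: 'e' vs 'e' => same
  Position 1: 'd' vs 'a' => DIFFER
  Position 2: 'e' vs 'd' => DIFFER
  Position 3: 'e' vs 'd' => DIFFER
  Position 4: 'e' vs 'b' => DIFFER
  Position 5: 'a' vs 'a' => same
Positions that differ: 4

4


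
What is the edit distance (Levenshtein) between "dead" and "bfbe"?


Computing edit distance: "dead" -> "bfbe"
DP table:
           b    f    b    e
      0    1    2    3    4
  d   1    1    2    3    4
  e   2    2    2    3    3
  a   3    3    3    3    4
  d   4    4    4    4    4
Edit distance = dp[4][4] = 4

4


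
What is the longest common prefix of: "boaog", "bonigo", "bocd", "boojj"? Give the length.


Words: boaog, bonigo, bocd, boojj
  Position 0: all 'b' => match
  Position 1: all 'o' => match
  Position 2: ('a', 'n', 'c', 'o') => mismatch, stop
LCP = "bo" (length 2)

2


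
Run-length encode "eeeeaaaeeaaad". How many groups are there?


Input: eeeeaaaeeaaad
Scanning for consecutive runs:
  Group 1: 'e' x 4 (positions 0-3)
  Group 2: 'a' x 3 (positions 4-6)
  Group 3: 'e' x 2 (positions 7-8)
  Group 4: 'a' x 3 (positions 9-11)
  Group 5: 'd' x 1 (positions 12-12)
Total groups: 5

5


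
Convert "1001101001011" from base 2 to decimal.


Input: "1001101001011" in base 2
Positional expansion:
  Digit '1' (value 1) x 2^12 = 4096
  Digit '0' (value 0) x 2^11 = 0
  Digit '0' (value 0) x 2^10 = 0
  Digit '1' (value 1) x 2^9 = 512
  Digit '1' (value 1) x 2^8 = 256
  Digit '0' (value 0) x 2^7 = 0
  Digit '1' (value 1) x 2^6 = 64
  Digit '0' (value 0) x 2^5 = 0
  Digit '0' (value 0) x 2^4 = 0
  Digit '1' (value 1) x 2^3 = 8
  Digit '0' (value 0) x 2^2 = 0
  Digit '1' (value 1) x 2^1 = 2
  Digit '1' (value 1) x 2^0 = 1
Sum = 4939

4939


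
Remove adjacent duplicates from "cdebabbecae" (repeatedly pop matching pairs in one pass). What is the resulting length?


Input: cdebabbecae
Stack-based adjacent duplicate removal:
  Read 'c': push. Stack: c
  Read 'd': push. Stack: cd
  Read 'e': push. Stack: cde
  Read 'b': push. Stack: cdeb
  Read 'a': push. Stack: cdeba
  Read 'b': push. Stack: cdebab
  Read 'b': matches stack top 'b' => pop. Stack: cdeba
  Read 'e': push. Stack: cdebae
  Read 'c': push. Stack: cdebaec
  Read 'a': push. Stack: cdebaeca
  Read 'e': push. Stack: cdebaecae
Final stack: "cdebaecae" (length 9)

9


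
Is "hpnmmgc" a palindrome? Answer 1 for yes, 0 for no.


Input: hpnmmgc
Reversed: cgmmnph
  Compare pos 0 ('h') with pos 6 ('c'): MISMATCH
  Compare pos 1 ('p') with pos 5 ('g'): MISMATCH
  Compare pos 2 ('n') with pos 4 ('m'): MISMATCH
Result: not a palindrome

0


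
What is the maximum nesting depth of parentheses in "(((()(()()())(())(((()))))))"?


Input: "(((()(()()())(())(((()))))))"
Tracking depth:
  Position 0 '(': depth becomes 1
  Position 1 '(': depth becomes 2
  Position 2 '(': depth becomes 3
  Position 3 '(': depth becomes 4
  Position 4 ')': depth becomes 3
  Position 5 '(': depth becomes 4
  Position 6 '(': depth becomes 5
  Position 7 ')': depth becomes 4
  Position 8 '(': depth becomes 5
  Position 9 ')': depth becomes 4
  Position 10 '(': depth becomes 5
  Position 11 ')': depth becomes 4
  Position 12 ')': depth becomes 3
  Position 13 '(': depth becomes 4
  Position 14 '(': depth becomes 5
  Position 15 ')': depth becomes 4
  Position 16 ')': depth becomes 3
  Position 17 '(': depth becomes 4
  Position 18 '(': depth becomes 5
  Position 19 '(': depth becomes 6
  Position 20 '(': depth becomes 7
  Position 21 ')': depth becomes 6
  Position 22 ')': depth becomes 5
  Position 23 ')': depth becomes 4
  Position 24 ')': depth becomes 3
  Position 25 ')': depth becomes 2
  Position 26 ')': depth becomes 1
  Position 27 ')': depth becomes 0
Maximum depth reached: 7

7


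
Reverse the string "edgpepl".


Input: edgpepl
Reading characters right to left:
  Position 6: 'l'
  Position 5: 'p'
  Position 4: 'e'
  Position 3: 'p'
  Position 2: 'g'
  Position 1: 'd'
  Position 0: 'e'
Reversed: lpepgde

lpepgde


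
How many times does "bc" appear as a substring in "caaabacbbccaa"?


Searching for "bc" in "caaabacbbccaa"
Scanning each position:
  Position 0: "ca" => no
  Position 1: "aa" => no
  Position 2: "aa" => no
  Position 3: "ab" => no
  Position 4: "ba" => no
  Position 5: "ac" => no
  Position 6: "cb" => no
  Position 7: "bb" => no
  Position 8: "bc" => MATCH
  Position 9: "cc" => no
  Position 10: "ca" => no
  Position 11: "aa" => no
Total occurrences: 1

1


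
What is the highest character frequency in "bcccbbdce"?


Input: bcccbbdce
Character counts:
  'b': 3
  'c': 4
  'd': 1
  'e': 1
Maximum frequency: 4

4


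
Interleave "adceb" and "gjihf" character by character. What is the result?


Interleaving "adceb" and "gjihf":
  Position 0: 'a' from first, 'g' from second => "ag"
  Position 1: 'd' from first, 'j' from second => "dj"
  Position 2: 'c' from first, 'i' from second => "ci"
  Position 3: 'e' from first, 'h' from second => "eh"
  Position 4: 'b' from first, 'f' from second => "bf"
Result: agdjciehbf

agdjciehbf


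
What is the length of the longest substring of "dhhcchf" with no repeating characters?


Input: "dhhcchf"
Sliding window (track last position of each char):
  Position 0 ('d'): window [0,0] length 1 -- new best
  Position 1 ('h'): window [0,1] length 2 -- new best
  Position 2 ('h'): repeat (last at 1), move window start to 2
  Position 2 ('h'): window [2,2] length 1
  Position 3 ('c'): window [2,3] length 2
  Position 4 ('c'): repeat (last at 3), move window start to 4
  Position 4 ('c'): window [4,4] length 1
  Position 5 ('h'): window [4,5] length 2
  Position 6 ('f'): window [4,6] length 3 -- new best
Longest substring with no repeats: "chf" with length 3

3


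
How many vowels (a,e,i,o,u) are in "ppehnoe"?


Input: ppehnoe
Checking each character:
  'p' at position 0: consonant
  'p' at position 1: consonant
  'e' at position 2: vowel (running total: 1)
  'h' at position 3: consonant
  'n' at position 4: consonant
  'o' at position 5: vowel (running total: 2)
  'e' at position 6: vowel (running total: 3)
Total vowels: 3

3


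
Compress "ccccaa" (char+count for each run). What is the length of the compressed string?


Input: ccccaa
Runs:
  'c' x 4 => "c4"
  'a' x 2 => "a2"
Compressed: "c4a2"
Compressed length: 4

4


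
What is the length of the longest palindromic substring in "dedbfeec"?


Input: "dedbfeec"
Checking substrings for palindromes:
  [0:3] "ded" (len 3) => palindrome
  [5:7] "ee" (len 2) => palindrome
Longest palindromic substring: "ded" with length 3

3


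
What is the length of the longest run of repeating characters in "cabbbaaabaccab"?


Input: "cabbbaaabaccab"
Scanning for longest run:
  Position 1 ('a'): new char, reset run to 1
  Position 2 ('b'): new char, reset run to 1
  Position 3 ('b'): continues run of 'b', length=2
  Position 4 ('b'): continues run of 'b', length=3
  Position 5 ('a'): new char, reset run to 1
  Position 6 ('a'): continues run of 'a', length=2
  Position 7 ('a'): continues run of 'a', length=3
  Position 8 ('b'): new char, reset run to 1
  Position 9 ('a'): new char, reset run to 1
  Position 10 ('c'): new char, reset run to 1
  Position 11 ('c'): continues run of 'c', length=2
  Position 12 ('a'): new char, reset run to 1
  Position 13 ('b'): new char, reset run to 1
Longest run: 'b' with length 3

3


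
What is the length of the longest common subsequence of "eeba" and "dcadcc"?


LCS of "eeba" and "dcadcc"
DP table:
           d    c    a    d    c    c
      0    0    0    0    0    0    0
  e   0    0    0    0    0    0    0
  e   0    0    0    0    0    0    0
  b   0    0    0    0    0    0    0
  a   0    0    0    1    1    1    1
LCS length = dp[4][6] = 1

1


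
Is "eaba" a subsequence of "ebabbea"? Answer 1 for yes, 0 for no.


Check if "eaba" is a subsequence of "ebabbea"
Greedy scan:
  Position 0 ('e'): matches sub[0] = 'e'
  Position 1 ('b'): no match needed
  Position 2 ('a'): matches sub[1] = 'a'
  Position 3 ('b'): matches sub[2] = 'b'
  Position 4 ('b'): no match needed
  Position 5 ('e'): no match needed
  Position 6 ('a'): matches sub[3] = 'a'
All 4 characters matched => is a subsequence

1


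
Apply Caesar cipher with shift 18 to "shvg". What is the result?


Caesar cipher: shift "shvg" by 18
  's' (pos 18) + 18 = pos 10 = 'k'
  'h' (pos 7) + 18 = pos 25 = 'z'
  'v' (pos 21) + 18 = pos 13 = 'n'
  'g' (pos 6) + 18 = pos 24 = 'y'
Result: kzny

kzny


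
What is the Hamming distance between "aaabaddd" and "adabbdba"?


Comparing "aaabaddd" and "adabbdba" position by position:
  Position 0: 'a' vs 'a' => same
  Position 1: 'a' vs 'd' => differ
  Position 2: 'a' vs 'a' => same
  Position 3: 'b' vs 'b' => same
  Position 4: 'a' vs 'b' => differ
  Position 5: 'd' vs 'd' => same
  Position 6: 'd' vs 'b' => differ
  Position 7: 'd' vs 'a' => differ
Total differences (Hamming distance): 4

4


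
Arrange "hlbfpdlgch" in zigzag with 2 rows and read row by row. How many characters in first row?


Zigzag "hlbfpdlgch" into 2 rows:
Placing characters:
  'h' => row 0
  'l' => row 1
  'b' => row 0
  'f' => row 1
  'p' => row 0
  'd' => row 1
  'l' => row 0
  'g' => row 1
  'c' => row 0
  'h' => row 1
Rows:
  Row 0: "hbplc"
  Row 1: "lfdgh"
First row length: 5

5


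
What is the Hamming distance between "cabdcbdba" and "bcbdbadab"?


Comparing "cabdcbdba" and "bcbdbadab" position by position:
  Position 0: 'c' vs 'b' => differ
  Position 1: 'a' vs 'c' => differ
  Position 2: 'b' vs 'b' => same
  Position 3: 'd' vs 'd' => same
  Position 4: 'c' vs 'b' => differ
  Position 5: 'b' vs 'a' => differ
  Position 6: 'd' vs 'd' => same
  Position 7: 'b' vs 'a' => differ
  Position 8: 'a' vs 'b' => differ
Total differences (Hamming distance): 6

6


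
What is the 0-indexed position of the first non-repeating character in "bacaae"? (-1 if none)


Input: bacaae
Character frequencies:
  'a': 3
  'b': 1
  'c': 1
  'e': 1
Scanning left to right for freq == 1:
  Position 0 ('b'): unique! => answer = 0

0


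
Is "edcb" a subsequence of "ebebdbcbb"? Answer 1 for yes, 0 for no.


Check if "edcb" is a subsequence of "ebebdbcbb"
Greedy scan:
  Position 0 ('e'): matches sub[0] = 'e'
  Position 1 ('b'): no match needed
  Position 2 ('e'): no match needed
  Position 3 ('b'): no match needed
  Position 4 ('d'): matches sub[1] = 'd'
  Position 5 ('b'): no match needed
  Position 6 ('c'): matches sub[2] = 'c'
  Position 7 ('b'): matches sub[3] = 'b'
  Position 8 ('b'): no match needed
All 4 characters matched => is a subsequence

1


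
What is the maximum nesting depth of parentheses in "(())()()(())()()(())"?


Input: "(())()()(())()()(())"
Tracking depth:
  Position 0 '(': depth becomes 1
  Position 1 '(': depth becomes 2
  Position 2 ')': depth becomes 1
  Position 3 ')': depth becomes 0
  Position 4 '(': depth becomes 1
  Position 5 ')': depth becomes 0
  Position 6 '(': depth becomes 1
  Position 7 ')': depth becomes 0
  Position 8 '(': depth becomes 1
  Position 9 '(': depth becomes 2
  Position 10 ')': depth becomes 1
  Position 11 ')': depth becomes 0
  Position 12 '(': depth becomes 1
  Position 13 ')': depth becomes 0
  Position 14 '(': depth becomes 1
  Position 15 ')': depth becomes 0
  Position 16 '(': depth becomes 1
  Position 17 '(': depth becomes 2
  Position 18 ')': depth becomes 1
  Position 19 ')': depth becomes 0
Maximum depth reached: 2

2


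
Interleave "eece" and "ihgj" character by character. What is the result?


Interleaving "eece" and "ihgj":
  Position 0: 'e' from first, 'i' from second => "ei"
  Position 1: 'e' from first, 'h' from second => "eh"
  Position 2: 'c' from first, 'g' from second => "cg"
  Position 3: 'e' from first, 'j' from second => "ej"
Result: eiehcgej

eiehcgej


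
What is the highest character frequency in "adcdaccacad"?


Input: adcdaccacad
Character counts:
  'a': 4
  'c': 4
  'd': 3
Maximum frequency: 4

4


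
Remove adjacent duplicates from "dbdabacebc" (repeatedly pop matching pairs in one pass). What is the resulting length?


Input: dbdabacebc
Stack-based adjacent duplicate removal:
  Read 'd': push. Stack: d
  Read 'b': push. Stack: db
  Read 'd': push. Stack: dbd
  Read 'a': push. Stack: dbda
  Read 'b': push. Stack: dbdab
  Read 'a': push. Stack: dbdaba
  Read 'c': push. Stack: dbdabac
  Read 'e': push. Stack: dbdabace
  Read 'b': push. Stack: dbdabaceb
  Read 'c': push. Stack: dbdabacebc
Final stack: "dbdabacebc" (length 10)

10


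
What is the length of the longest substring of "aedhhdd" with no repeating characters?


Input: "aedhhdd"
Sliding window (track last position of each char):
  Position 0 ('a'): window [0,0] length 1 -- new best
  Position 1 ('e'): window [0,1] length 2 -- new best
  Position 2 ('d'): window [0,2] length 3 -- new best
  Position 3 ('h'): window [0,3] length 4 -- new best
  Position 4 ('h'): repeat (last at 3), move window start to 4
  Position 4 ('h'): window [4,4] length 1
  Position 5 ('d'): window [4,5] length 2
  Position 6 ('d'): repeat (last at 5), move window start to 6
  Position 6 ('d'): window [6,6] length 1
Longest substring with no repeats: "aedh" with length 4

4


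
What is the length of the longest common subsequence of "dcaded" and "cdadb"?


LCS of "dcaded" and "cdadb"
DP table:
           c    d    a    d    b
      0    0    0    0    0    0
  d   0    0    1    1    1    1
  c   0    1    1    1    1    1
  a   0    1    1    2    2    2
  d   0    1    2    2    3    3
  e   0    1    2    2    3    3
  d   0    1    2    2    3    3
LCS length = dp[6][5] = 3

3


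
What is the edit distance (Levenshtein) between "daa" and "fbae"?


Computing edit distance: "daa" -> "fbae"
DP table:
           f    b    a    e
      0    1    2    3    4
  d   1    1    2    3    4
  a   2    2    2    2    3
  a   3    3    3    2    3
Edit distance = dp[3][4] = 3

3


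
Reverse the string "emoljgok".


Input: emoljgok
Reading characters right to left:
  Position 7: 'k'
  Position 6: 'o'
  Position 5: 'g'
  Position 4: 'j'
  Position 3: 'l'
  Position 2: 'o'
  Position 1: 'm'
  Position 0: 'e'
Reversed: kogjlome

kogjlome


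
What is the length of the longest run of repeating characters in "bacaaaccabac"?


Input: "bacaaaccabac"
Scanning for longest run:
  Position 1 ('a'): new char, reset run to 1
  Position 2 ('c'): new char, reset run to 1
  Position 3 ('a'): new char, reset run to 1
  Position 4 ('a'): continues run of 'a', length=2
  Position 5 ('a'): continues run of 'a', length=3
  Position 6 ('c'): new char, reset run to 1
  Position 7 ('c'): continues run of 'c', length=2
  Position 8 ('a'): new char, reset run to 1
  Position 9 ('b'): new char, reset run to 1
  Position 10 ('a'): new char, reset run to 1
  Position 11 ('c'): new char, reset run to 1
Longest run: 'a' with length 3

3


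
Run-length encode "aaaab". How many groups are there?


Input: aaaab
Scanning for consecutive runs:
  Group 1: 'a' x 4 (positions 0-3)
  Group 2: 'b' x 1 (positions 4-4)
Total groups: 2

2


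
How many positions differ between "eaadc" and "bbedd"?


Comparing "eaadc" and "bbedd" position by position:
  Position 0: 'e' vs 'b' => DIFFER
  Position 1: 'a' vs 'b' => DIFFER
  Position 2: 'a' vs 'e' => DIFFER
  Position 3: 'd' vs 'd' => same
  Position 4: 'c' vs 'd' => DIFFER
Positions that differ: 4

4


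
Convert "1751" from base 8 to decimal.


Input: "1751" in base 8
Positional expansion:
  Digit '1' (value 1) x 8^3 = 512
  Digit '7' (value 7) x 8^2 = 448
  Digit '5' (value 5) x 8^1 = 40
  Digit '1' (value 1) x 8^0 = 1
Sum = 1001

1001


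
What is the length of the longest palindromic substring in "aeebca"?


Input: "aeebca"
Checking substrings for palindromes:
  [1:3] "ee" (len 2) => palindrome
Longest palindromic substring: "ee" with length 2

2


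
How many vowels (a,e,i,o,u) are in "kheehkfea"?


Input: kheehkfea
Checking each character:
  'k' at position 0: consonant
  'h' at position 1: consonant
  'e' at position 2: vowel (running total: 1)
  'e' at position 3: vowel (running total: 2)
  'h' at position 4: consonant
  'k' at position 5: consonant
  'f' at position 6: consonant
  'e' at position 7: vowel (running total: 3)
  'a' at position 8: vowel (running total: 4)
Total vowels: 4

4


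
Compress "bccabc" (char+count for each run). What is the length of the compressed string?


Input: bccabc
Runs:
  'b' x 1 => "b1"
  'c' x 2 => "c2"
  'a' x 1 => "a1"
  'b' x 1 => "b1"
  'c' x 1 => "c1"
Compressed: "b1c2a1b1c1"
Compressed length: 10

10


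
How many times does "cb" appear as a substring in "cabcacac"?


Searching for "cb" in "cabcacac"
Scanning each position:
  Position 0: "ca" => no
  Position 1: "ab" => no
  Position 2: "bc" => no
  Position 3: "ca" => no
  Position 4: "ac" => no
  Position 5: "ca" => no
  Position 6: "ac" => no
Total occurrences: 0

0


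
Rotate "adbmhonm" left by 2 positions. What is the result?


Input: "adbmhonm", rotate left by 2
First 2 characters: "ad"
Remaining characters: "bmhonm"
Concatenate remaining + first: "bmhonm" + "ad" = "bmhonmad"

bmhonmad


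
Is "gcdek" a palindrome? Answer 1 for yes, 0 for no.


Input: gcdek
Reversed: kedcg
  Compare pos 0 ('g') with pos 4 ('k'): MISMATCH
  Compare pos 1 ('c') with pos 3 ('e'): MISMATCH
Result: not a palindrome

0


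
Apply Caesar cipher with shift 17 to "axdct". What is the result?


Caesar cipher: shift "axdct" by 17
  'a' (pos 0) + 17 = pos 17 = 'r'
  'x' (pos 23) + 17 = pos 14 = 'o'
  'd' (pos 3) + 17 = pos 20 = 'u'
  'c' (pos 2) + 17 = pos 19 = 't'
  't' (pos 19) + 17 = pos 10 = 'k'
Result: routk

routk


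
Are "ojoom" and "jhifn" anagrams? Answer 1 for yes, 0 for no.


Strings: "ojoom", "jhifn"
Sorted first:  jmooo
Sorted second: fhijn
Differ at position 0: 'j' vs 'f' => not anagrams

0


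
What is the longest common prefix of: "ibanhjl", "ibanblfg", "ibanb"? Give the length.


Words: ibanhjl, ibanblfg, ibanb
  Position 0: all 'i' => match
  Position 1: all 'b' => match
  Position 2: all 'a' => match
  Position 3: all 'n' => match
  Position 4: ('h', 'b', 'b') => mismatch, stop
LCP = "iban" (length 4)

4


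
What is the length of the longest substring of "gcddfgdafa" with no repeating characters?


Input: "gcddfgdafa"
Sliding window (track last position of each char):
  Position 0 ('g'): window [0,0] length 1 -- new best
  Position 1 ('c'): window [0,1] length 2 -- new best
  Position 2 ('d'): window [0,2] length 3 -- new best
  Position 3 ('d'): repeat (last at 2), move window start to 3
  Position 3 ('d'): window [3,3] length 1
  Position 4 ('f'): window [3,4] length 2
  Position 5 ('g'): window [3,5] length 3
  Position 6 ('d'): repeat (last at 3), move window start to 4
  Position 6 ('d'): window [4,6] length 3
  Position 7 ('a'): window [4,7] length 4 -- new best
  Position 8 ('f'): repeat (last at 4), move window start to 5
  Position 8 ('f'): window [5,8] length 4
  Position 9 ('a'): repeat (last at 7), move window start to 8
  Position 9 ('a'): window [8,9] length 2
Longest substring with no repeats: "fgda" with length 4

4


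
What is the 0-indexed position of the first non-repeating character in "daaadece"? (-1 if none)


Input: daaadece
Character frequencies:
  'a': 3
  'c': 1
  'd': 2
  'e': 2
Scanning left to right for freq == 1:
  Position 0 ('d'): freq=2, skip
  Position 1 ('a'): freq=3, skip
  Position 2 ('a'): freq=3, skip
  Position 3 ('a'): freq=3, skip
  Position 4 ('d'): freq=2, skip
  Position 5 ('e'): freq=2, skip
  Position 6 ('c'): unique! => answer = 6

6


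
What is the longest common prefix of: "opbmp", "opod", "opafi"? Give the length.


Words: opbmp, opod, opafi
  Position 0: all 'o' => match
  Position 1: all 'p' => match
  Position 2: ('b', 'o', 'a') => mismatch, stop
LCP = "op" (length 2)

2


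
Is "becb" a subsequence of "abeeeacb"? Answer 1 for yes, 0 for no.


Check if "becb" is a subsequence of "abeeeacb"
Greedy scan:
  Position 0 ('a'): no match needed
  Position 1 ('b'): matches sub[0] = 'b'
  Position 2 ('e'): matches sub[1] = 'e'
  Position 3 ('e'): no match needed
  Position 4 ('e'): no match needed
  Position 5 ('a'): no match needed
  Position 6 ('c'): matches sub[2] = 'c'
  Position 7 ('b'): matches sub[3] = 'b'
All 4 characters matched => is a subsequence

1


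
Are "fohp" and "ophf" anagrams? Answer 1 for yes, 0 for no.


Strings: "fohp", "ophf"
Sorted first:  fhop
Sorted second: fhop
Sorted forms match => anagrams

1


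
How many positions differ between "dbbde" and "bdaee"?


Comparing "dbbde" and "bdaee" position by position:
  Position 0: 'd' vs 'b' => DIFFER
  Position 1: 'b' vs 'd' => DIFFER
  Position 2: 'b' vs 'a' => DIFFER
  Position 3: 'd' vs 'e' => DIFFER
  Position 4: 'e' vs 'e' => same
Positions that differ: 4

4


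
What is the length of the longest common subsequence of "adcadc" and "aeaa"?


LCS of "adcadc" and "aeaa"
DP table:
           a    e    a    a
      0    0    0    0    0
  a   0    1    1    1    1
  d   0    1    1    1    1
  c   0    1    1    1    1
  a   0    1    1    2    2
  d   0    1    1    2    2
  c   0    1    1    2    2
LCS length = dp[6][4] = 2

2


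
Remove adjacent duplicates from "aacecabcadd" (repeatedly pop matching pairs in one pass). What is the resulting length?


Input: aacecabcadd
Stack-based adjacent duplicate removal:
  Read 'a': push. Stack: a
  Read 'a': matches stack top 'a' => pop. Stack: (empty)
  Read 'c': push. Stack: c
  Read 'e': push. Stack: ce
  Read 'c': push. Stack: cec
  Read 'a': push. Stack: ceca
  Read 'b': push. Stack: cecab
  Read 'c': push. Stack: cecabc
  Read 'a': push. Stack: cecabca
  Read 'd': push. Stack: cecabcad
  Read 'd': matches stack top 'd' => pop. Stack: cecabca
Final stack: "cecabca" (length 7)

7


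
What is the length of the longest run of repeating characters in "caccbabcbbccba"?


Input: "caccbabcbbccba"
Scanning for longest run:
  Position 1 ('a'): new char, reset run to 1
  Position 2 ('c'): new char, reset run to 1
  Position 3 ('c'): continues run of 'c', length=2
  Position 4 ('b'): new char, reset run to 1
  Position 5 ('a'): new char, reset run to 1
  Position 6 ('b'): new char, reset run to 1
  Position 7 ('c'): new char, reset run to 1
  Position 8 ('b'): new char, reset run to 1
  Position 9 ('b'): continues run of 'b', length=2
  Position 10 ('c'): new char, reset run to 1
  Position 11 ('c'): continues run of 'c', length=2
  Position 12 ('b'): new char, reset run to 1
  Position 13 ('a'): new char, reset run to 1
Longest run: 'c' with length 2

2


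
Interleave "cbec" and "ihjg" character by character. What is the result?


Interleaving "cbec" and "ihjg":
  Position 0: 'c' from first, 'i' from second => "ci"
  Position 1: 'b' from first, 'h' from second => "bh"
  Position 2: 'e' from first, 'j' from second => "ej"
  Position 3: 'c' from first, 'g' from second => "cg"
Result: cibhejcg

cibhejcg


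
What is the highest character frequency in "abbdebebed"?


Input: abbdebebed
Character counts:
  'a': 1
  'b': 4
  'd': 2
  'e': 3
Maximum frequency: 4

4


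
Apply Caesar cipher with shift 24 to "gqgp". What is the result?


Caesar cipher: shift "gqgp" by 24
  'g' (pos 6) + 24 = pos 4 = 'e'
  'q' (pos 16) + 24 = pos 14 = 'o'
  'g' (pos 6) + 24 = pos 4 = 'e'
  'p' (pos 15) + 24 = pos 13 = 'n'
Result: eoen

eoen


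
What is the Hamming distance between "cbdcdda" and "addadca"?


Comparing "cbdcdda" and "addadca" position by position:
  Position 0: 'c' vs 'a' => differ
  Position 1: 'b' vs 'd' => differ
  Position 2: 'd' vs 'd' => same
  Position 3: 'c' vs 'a' => differ
  Position 4: 'd' vs 'd' => same
  Position 5: 'd' vs 'c' => differ
  Position 6: 'a' vs 'a' => same
Total differences (Hamming distance): 4

4
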